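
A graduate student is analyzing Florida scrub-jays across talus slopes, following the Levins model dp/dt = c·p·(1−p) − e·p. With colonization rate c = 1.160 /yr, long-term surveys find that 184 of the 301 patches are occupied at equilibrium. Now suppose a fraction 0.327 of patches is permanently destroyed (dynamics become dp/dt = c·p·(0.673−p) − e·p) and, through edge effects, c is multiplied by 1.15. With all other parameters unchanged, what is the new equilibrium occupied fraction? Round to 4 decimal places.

Observed p* = 184/301 = 0.61130.
Balance c(1−p*) = e gives e = 1.160×(1 − 0.61130) = 0.45089.
New p* = 0.673 − e/c = 0.673 − 0.45089/1.33400 = 0.33500.

0.3350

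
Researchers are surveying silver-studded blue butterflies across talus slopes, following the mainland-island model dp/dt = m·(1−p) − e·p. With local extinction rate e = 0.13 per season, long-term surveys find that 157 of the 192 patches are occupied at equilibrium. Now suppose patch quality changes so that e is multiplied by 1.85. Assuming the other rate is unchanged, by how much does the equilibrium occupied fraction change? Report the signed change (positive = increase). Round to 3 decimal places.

-0.110

Observed p* = 157/192 = 0.81771.
Balance m(1−p*) = e·p* gives m = e·p*/(1−p*) = 0.13×0.81771/0.18229 = 0.58315.
New p* = m/(m+e) = 0.58315/(0.58315+0.24050) = 0.70801.
Δp* = 0.70801 − 0.81771 = -0.10970.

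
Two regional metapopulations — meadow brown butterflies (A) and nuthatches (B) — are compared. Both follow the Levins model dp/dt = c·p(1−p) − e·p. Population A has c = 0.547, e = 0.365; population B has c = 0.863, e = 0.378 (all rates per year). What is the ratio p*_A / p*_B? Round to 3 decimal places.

0.592

A: p*_A = 1 − 0.365/0.547 = 0.3327.
B: p*_B = 1 − 0.378/0.863 = 0.5620.
p*_A / p*_B = 0.3327/0.5620 = 0.5920.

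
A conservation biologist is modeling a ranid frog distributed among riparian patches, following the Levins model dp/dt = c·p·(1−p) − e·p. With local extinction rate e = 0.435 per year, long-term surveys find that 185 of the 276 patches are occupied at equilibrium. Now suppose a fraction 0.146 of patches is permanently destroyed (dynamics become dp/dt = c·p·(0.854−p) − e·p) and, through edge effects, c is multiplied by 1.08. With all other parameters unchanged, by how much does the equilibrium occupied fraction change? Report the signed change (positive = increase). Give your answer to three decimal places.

Observed p* = 185/276 = 0.67029.
Balance c(1−p*) = e gives c = e/(1 − 0.67029) = 0.435/0.32971 = 1.31934.
New p* = 0.854 − e/c = 0.854 − 0.43500/1.42489 = 0.54871.
Δp* = 0.54871 − 0.67029 = -0.12158.

-0.122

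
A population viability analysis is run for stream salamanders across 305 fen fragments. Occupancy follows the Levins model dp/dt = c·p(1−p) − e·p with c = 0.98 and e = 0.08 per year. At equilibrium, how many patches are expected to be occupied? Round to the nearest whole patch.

280

p* = 1 − e/c = 1 − 0.08/0.98 = 0.9184.
Expected occupied patches = N × p* = 305 × 0.9184 = 280.10 ≈ 280.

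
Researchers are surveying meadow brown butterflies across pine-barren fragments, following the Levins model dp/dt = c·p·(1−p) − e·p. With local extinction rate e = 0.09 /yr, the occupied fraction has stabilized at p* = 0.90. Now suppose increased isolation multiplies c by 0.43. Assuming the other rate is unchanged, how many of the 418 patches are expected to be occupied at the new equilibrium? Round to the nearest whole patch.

Balance c(1−p*) = e gives c = e/(1 − 0.90000) = 0.09/0.10000 = 0.90000.
New p* = 1 − e/c = 1 − 0.09000/0.38700 = 0.76744.
Expected occupied = 418 × 0.76744 = 320.79 ≈ 321.

321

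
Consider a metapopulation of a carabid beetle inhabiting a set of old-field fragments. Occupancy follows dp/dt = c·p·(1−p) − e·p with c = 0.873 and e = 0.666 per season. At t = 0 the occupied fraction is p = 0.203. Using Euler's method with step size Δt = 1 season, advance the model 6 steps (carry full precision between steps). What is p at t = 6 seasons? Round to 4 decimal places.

0.2273

Update rule: p ← p + [c·p·(1−p) − e·p]·Δt with Δt = 1.
t = 1: p = 0.20300 + (+0.00605) = 0.20905
t = 2: p = 0.20905 + (+0.00512) = 0.21417
t = 3: p = 0.21417 + (+0.00429) = 0.21846
t = 4: p = 0.21846 + (+0.00356) = 0.22202
t = 5: p = 0.22202 + (+0.00293) = 0.22494
t = 6: p = 0.22494 + (+0.00239) = 0.22733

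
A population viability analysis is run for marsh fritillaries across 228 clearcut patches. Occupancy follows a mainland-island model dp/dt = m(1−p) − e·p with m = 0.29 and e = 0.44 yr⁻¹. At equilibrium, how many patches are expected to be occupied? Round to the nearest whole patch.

91

p* = m/(m+e) = 0.29/0.7300 = 0.3973.
Expected occupied patches = N × p* = 228 × 0.3973 = 90.58 ≈ 91.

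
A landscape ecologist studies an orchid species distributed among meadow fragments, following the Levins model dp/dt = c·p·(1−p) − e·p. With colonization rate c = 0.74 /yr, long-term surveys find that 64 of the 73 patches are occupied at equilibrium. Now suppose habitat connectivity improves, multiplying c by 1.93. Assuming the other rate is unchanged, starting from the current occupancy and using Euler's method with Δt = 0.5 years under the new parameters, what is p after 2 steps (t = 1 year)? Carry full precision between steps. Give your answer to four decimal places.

Observed p* = 64/73 = 0.87671.
Balance c(1−p*) = e gives e = 0.74×(1 − 0.87671) = 0.09123.
Starting from p₀ = 0.87671; update p ← p + (dp/dt)·Δt with the new parameters.
t = 0.5: p = 0.87671 + (+0.03719) = 0.91391
t = 1: p = 0.91391 + (+0.01450) = 0.92840

0.9284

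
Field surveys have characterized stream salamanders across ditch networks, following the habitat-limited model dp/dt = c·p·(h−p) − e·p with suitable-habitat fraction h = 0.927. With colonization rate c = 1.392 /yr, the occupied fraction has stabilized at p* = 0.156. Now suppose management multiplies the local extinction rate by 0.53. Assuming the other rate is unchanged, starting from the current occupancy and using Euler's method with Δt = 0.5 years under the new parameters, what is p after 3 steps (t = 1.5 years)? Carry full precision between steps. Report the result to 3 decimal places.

Balance c(h−p*) = e gives e = 1.392×(0.927 − 0.15600) = 1.07323.
Starting from p₀ = 0.15600; update p ← p + (dp/dt)·Δt with the new parameters.
t = 0.5: p = 0.15600 + (+0.03934) = 0.19534
t = 1: p = 0.19534 + (+0.04392) = 0.23926
t = 1.5: p = 0.23926 + (+0.04648) = 0.28574

0.286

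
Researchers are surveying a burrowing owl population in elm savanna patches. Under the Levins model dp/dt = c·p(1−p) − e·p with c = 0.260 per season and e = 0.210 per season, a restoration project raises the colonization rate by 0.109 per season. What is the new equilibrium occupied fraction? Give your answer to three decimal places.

Before: p* = 1 − 0.210/0.260 = 0.1923.
After the change, c = 0.369, e = 0.21, so p* = 1 − 0.21/0.369 = 0.4309.

0.431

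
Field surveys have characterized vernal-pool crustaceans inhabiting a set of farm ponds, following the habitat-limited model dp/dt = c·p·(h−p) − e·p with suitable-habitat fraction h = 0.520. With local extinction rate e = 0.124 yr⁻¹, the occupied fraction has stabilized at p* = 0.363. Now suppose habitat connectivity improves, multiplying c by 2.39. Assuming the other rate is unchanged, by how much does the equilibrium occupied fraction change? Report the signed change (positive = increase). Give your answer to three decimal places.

Balance c(h−p*) = e gives c = e/(0.52 − 0.36300) = 0.124/0.15700 = 0.78981.
New p* = 0.52 − e/c = 0.52 − 0.12400/1.88765 = 0.45431.
Δp* = 0.45431 − 0.36300 = +0.09131.

0.091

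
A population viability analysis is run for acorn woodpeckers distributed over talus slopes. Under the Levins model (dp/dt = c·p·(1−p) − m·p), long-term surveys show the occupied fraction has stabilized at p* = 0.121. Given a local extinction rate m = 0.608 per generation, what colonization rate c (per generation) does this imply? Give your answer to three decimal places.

At equilibrium c(1−p*) = m, so c = m/(1−p*).
c = 0.608/(1 − 0.121) = 0.608/0.8790 = 0.6917.

0.692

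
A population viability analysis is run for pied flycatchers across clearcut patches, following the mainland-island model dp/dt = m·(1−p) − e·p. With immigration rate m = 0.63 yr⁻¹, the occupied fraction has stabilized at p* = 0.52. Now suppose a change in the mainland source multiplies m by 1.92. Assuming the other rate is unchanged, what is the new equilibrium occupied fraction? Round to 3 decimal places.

0.675

Balance m(1−p*) = e·p* gives e = m(1−p*)/p* = 0.63×0.48000/0.52000 = 0.58154.
New p* = m/(m+e) = 1.20960/(1.20960+0.58154) = 0.67532.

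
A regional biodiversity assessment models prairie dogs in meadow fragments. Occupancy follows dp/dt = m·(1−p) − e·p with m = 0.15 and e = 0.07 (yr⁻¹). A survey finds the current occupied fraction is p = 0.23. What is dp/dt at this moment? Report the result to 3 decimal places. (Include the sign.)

0.099

Colonization term: m·(1−p) = 0.15×0.7700 = 0.11550.
Extinction term: e·p = 0.01610.
dp/dt = 0.11550 − 0.01610 = 0.09940.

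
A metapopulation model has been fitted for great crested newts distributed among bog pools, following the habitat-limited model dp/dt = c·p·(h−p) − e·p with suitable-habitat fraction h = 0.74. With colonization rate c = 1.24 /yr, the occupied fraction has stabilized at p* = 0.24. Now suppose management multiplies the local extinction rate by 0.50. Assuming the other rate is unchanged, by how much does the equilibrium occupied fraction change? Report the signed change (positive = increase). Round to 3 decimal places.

0.250

Balance c(h−p*) = e gives e = 1.24×(0.74 − 0.24000) = 0.62000.
New p* = 0.74 − e/c = 0.74 − 0.31000/1.24000 = 0.49000.
Δp* = 0.49000 − 0.24000 = +0.25000.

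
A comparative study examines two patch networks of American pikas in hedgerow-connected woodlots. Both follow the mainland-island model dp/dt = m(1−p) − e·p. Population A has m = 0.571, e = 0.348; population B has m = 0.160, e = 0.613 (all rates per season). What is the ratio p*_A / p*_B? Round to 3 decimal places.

A: p*_A = m/(m+e) = 0.571/0.9190 = 0.6213.
B: p*_B = 0.160/0.7730 = 0.2070.
p*_A / p*_B = 0.6213/0.2070 = 3.0018.

3.002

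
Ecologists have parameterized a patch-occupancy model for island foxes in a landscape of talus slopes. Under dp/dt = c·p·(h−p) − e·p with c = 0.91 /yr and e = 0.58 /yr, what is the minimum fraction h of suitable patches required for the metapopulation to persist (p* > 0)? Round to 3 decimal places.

0.637

p* = h − e/c is positive only when h > e/c.
h_min = e/c = 0.58/0.91 = 0.6374.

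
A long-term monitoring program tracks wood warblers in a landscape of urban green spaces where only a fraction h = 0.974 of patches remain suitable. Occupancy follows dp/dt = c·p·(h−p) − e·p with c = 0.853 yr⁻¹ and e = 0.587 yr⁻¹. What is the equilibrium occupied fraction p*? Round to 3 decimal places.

0.286

Setting dp/dt = 0 and dividing by p* gives c·(h−p*) = e.
So p* = h − e/c = 0.974 − 0.587/0.853 = 0.974 − 0.6882 = 0.2858.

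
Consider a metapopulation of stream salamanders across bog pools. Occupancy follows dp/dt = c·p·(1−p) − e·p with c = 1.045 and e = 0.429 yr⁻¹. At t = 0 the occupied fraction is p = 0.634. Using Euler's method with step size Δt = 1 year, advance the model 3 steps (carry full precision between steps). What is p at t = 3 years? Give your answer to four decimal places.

Update rule: p ← p + [c·p·(1−p) − e·p]·Δt with Δt = 1.
t = 1: p = 0.63400 + (-0.02950) = 0.60450
t = 2: p = 0.60450 + (-0.00949) = 0.59501
t = 3: p = 0.59501 + (-0.00344) = 0.59157

0.5916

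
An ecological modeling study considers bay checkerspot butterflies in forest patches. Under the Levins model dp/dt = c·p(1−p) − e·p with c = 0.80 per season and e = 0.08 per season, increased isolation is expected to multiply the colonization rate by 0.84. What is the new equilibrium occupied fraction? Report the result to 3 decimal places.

Before: p* = 1 − 0.08/0.80 = 0.9000.
After the change, c = 0.672, e = 0.08, so p* = 1 − 0.08/0.672 = 0.8810.

0.881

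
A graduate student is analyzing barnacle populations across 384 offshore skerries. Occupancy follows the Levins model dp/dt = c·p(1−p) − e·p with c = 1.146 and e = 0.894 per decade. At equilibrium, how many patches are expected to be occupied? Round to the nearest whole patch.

p* = 1 − e/c = 1 − 0.894/1.146 = 0.2199.
Expected occupied patches = N × p* = 384 × 0.2199 = 84.44 ≈ 84.

84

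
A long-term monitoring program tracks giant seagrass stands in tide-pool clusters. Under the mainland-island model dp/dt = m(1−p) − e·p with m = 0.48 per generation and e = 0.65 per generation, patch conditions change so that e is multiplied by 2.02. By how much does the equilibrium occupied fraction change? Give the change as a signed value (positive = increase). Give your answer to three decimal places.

-0.157

Before: p* = 0.48/(0.48+0.65) = 0.4248.
After: m = 0.48, e = 1.313; p* = 0.48/1.7930 = 0.2677.
Δp* = 0.2677 − 0.4248 = -0.1571.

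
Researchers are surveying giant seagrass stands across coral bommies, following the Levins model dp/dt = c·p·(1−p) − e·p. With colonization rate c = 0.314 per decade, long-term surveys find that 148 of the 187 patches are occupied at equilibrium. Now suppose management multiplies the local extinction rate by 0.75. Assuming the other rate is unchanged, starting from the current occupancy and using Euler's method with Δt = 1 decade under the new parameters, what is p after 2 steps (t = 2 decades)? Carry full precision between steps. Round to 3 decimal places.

Observed p* = 148/187 = 0.79144.
Balance c(1−p*) = e gives e = 0.314×(1 − 0.79144) = 0.06549.
Starting from p₀ = 0.79144; update p ← p + (dp/dt)·Δt with the new parameters.
t = 1: p = 0.79144 + (+0.01296) = 0.80440
t = 2: p = 0.80440 + (+0.00990) = 0.81430

0.814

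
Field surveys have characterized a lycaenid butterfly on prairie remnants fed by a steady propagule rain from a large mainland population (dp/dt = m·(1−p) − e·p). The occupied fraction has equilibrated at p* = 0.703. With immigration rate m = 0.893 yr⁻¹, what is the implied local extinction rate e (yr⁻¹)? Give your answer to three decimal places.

0.377

At equilibrium m(1−p*) = e·p*, so e = m(1−p*)/p*.
e = 0.893 × 0.2970 / 0.703 = 0.3773.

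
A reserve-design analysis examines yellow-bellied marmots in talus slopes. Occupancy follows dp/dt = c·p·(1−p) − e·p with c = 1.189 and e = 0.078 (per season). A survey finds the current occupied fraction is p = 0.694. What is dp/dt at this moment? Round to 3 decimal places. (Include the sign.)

Colonization term: c·p·(1−p) = 1.189×0.694×0.3060 = 0.25250.
Extinction term: e·p = 0.05413.
dp/dt = 0.25250 − 0.05413 = 0.19837.

0.198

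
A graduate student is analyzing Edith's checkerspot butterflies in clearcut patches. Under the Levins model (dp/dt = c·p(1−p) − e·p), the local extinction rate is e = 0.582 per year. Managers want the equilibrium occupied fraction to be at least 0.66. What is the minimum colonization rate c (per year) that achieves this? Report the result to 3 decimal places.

p* = 1 − e/c ≥ 0.66 requires e/c ≤ 0.3400, i.e. c ≥ e/0.3400.
c_min = 0.582/0.3400 = 1.7118.

1.712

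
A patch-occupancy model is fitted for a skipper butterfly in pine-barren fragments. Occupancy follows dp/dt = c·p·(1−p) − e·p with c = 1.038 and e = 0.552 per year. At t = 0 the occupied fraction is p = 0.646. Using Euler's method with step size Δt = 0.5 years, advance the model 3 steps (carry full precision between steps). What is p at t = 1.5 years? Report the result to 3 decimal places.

Update rule: p ← p + [c·p·(1−p) − e·p]·Δt with Δt = 0.5.
step 1: Δp = -0.05961, p = 0.58639
step 2: Δp = -0.03597, p = 0.55042
step 3: Δp = -0.02349, p = 0.52694

0.527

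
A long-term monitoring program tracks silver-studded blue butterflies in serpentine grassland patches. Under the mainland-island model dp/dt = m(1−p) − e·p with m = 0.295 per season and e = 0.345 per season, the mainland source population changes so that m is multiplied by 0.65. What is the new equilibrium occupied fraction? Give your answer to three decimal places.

0.357

Before: p* = 0.295/(0.295+0.345) = 0.4609.
After: m = 0.19175, e = 0.345; p* = 0.19175/0.5367 = 0.3572.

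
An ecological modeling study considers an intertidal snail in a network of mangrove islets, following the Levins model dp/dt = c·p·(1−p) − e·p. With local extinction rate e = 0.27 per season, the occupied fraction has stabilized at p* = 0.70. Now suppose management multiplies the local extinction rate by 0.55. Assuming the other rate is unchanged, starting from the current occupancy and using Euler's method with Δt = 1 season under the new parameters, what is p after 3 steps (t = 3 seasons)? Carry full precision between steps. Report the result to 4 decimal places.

0.8312

Balance c(1−p*) = e gives c = e/(1 − 0.70000) = 0.27/0.30000 = 0.90000.
Starting from p₀ = 0.70000; update p ← p + (dp/dt)·Δt with the new parameters.
t = 1: p = 0.70000 + (+0.08505) = 0.78505
t = 2: p = 0.78505 + (+0.03529) = 0.82034
t = 3: p = 0.82034 + (+0.01082) = 0.83116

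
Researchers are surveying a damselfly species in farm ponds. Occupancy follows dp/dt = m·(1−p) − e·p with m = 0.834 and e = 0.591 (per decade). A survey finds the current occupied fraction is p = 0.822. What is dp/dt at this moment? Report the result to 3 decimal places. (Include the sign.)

Colonization term: m·(1−p) = 0.834×0.1780 = 0.14845.
Extinction term: e·p = 0.48580.
dp/dt = 0.14845 − 0.48580 = -0.33735.

-0.337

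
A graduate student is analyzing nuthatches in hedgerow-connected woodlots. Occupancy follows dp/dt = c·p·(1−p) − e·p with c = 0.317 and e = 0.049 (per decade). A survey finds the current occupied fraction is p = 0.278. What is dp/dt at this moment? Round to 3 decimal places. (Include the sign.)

Colonization term: c·p·(1−p) = 0.317×0.278×0.7220 = 0.06363.
Extinction term: e·p = 0.01362.
dp/dt = 0.06363 − 0.01362 = 0.05000.

0.050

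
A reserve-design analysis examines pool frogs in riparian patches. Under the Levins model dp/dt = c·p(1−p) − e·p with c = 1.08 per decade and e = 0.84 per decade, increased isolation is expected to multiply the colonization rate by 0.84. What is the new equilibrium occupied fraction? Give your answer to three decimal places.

0.074

Before: p* = 1 − 0.84/1.08 = 0.2222.
After the change, c = 0.9072, e = 0.84, so p* = 1 − 0.84/0.9072 = 0.0741.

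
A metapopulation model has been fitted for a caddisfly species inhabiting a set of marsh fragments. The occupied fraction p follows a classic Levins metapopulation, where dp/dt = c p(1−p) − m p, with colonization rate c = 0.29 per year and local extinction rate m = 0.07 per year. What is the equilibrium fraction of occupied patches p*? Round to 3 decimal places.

0.759

At equilibrium, colonization balances extinction: c·p*·(1−p*) = m·p*.
So p* = 1 − m/c = 1 − 0.07/0.29 = 1 − 0.2414 = 0.7586.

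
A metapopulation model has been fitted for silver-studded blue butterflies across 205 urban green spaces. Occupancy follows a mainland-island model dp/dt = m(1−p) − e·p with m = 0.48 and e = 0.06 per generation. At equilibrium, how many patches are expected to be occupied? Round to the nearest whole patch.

p* = m/(m+e) = 0.48/0.5400 = 0.8889.
Expected occupied patches = N × p* = 205 × 0.8889 = 182.22 ≈ 182.

182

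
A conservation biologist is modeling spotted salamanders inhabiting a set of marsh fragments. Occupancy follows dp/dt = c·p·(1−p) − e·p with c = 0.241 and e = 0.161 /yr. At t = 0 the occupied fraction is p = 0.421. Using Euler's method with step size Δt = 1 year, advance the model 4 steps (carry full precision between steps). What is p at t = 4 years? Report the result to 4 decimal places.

Update rule: p ← p + [c·p·(1−p) − e·p]·Δt with Δt = 1.
step 1: Δp = -0.00904, p = 0.41196
step 2: Δp = -0.00794, p = 0.40402
step 3: Δp = -0.00702, p = 0.39700
step 4: Δp = -0.00622, p = 0.39078

0.3908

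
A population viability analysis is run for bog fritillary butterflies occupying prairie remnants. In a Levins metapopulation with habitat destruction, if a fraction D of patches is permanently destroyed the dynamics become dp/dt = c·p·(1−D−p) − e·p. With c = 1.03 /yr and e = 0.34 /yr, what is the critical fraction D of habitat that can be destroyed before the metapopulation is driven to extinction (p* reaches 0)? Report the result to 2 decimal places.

0.67

The nontrivial equilibrium is p* = (1−D) − e/c; extinction occurs when this hits zero.
So D_crit = 1 − e/c = 1 − 0.34/1.03 = 1 − 0.3301 = 0.6699.
Note this equals the original equilibrium occupancy — the Levins extinction-debt result.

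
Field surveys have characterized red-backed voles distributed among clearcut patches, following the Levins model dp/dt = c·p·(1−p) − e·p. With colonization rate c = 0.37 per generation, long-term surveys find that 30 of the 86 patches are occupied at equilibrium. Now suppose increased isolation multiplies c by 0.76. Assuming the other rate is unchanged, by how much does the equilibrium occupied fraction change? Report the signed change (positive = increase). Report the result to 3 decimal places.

Observed p* = 30/86 = 0.34884.
Balance c(1−p*) = e gives e = 0.37×(1 − 0.34884) = 0.24093.
New p* = 1 − e/c = 1 − 0.24093/0.28120 = 0.14321.
Δp* = 0.14321 − 0.34884 = -0.20563.

-0.206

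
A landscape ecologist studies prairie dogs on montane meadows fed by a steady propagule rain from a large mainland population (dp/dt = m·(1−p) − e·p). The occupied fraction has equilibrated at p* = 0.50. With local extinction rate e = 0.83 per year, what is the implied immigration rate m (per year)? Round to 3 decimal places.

0.830

At equilibrium m(1−p*) = e·p*, so m = e·p*/(1−p*).
m = 0.83 × 0.50 / 0.5000 = 0.4150/0.5000 = 0.8300.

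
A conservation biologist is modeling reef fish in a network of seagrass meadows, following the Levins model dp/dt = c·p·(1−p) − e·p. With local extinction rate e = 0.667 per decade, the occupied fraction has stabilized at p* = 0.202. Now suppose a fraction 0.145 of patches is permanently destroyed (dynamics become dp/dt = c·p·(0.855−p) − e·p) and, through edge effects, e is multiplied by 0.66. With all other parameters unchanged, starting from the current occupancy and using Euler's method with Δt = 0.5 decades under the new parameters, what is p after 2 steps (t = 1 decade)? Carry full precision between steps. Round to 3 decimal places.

0.223

Balance c(1−p*) = e gives c = e/(1 − 0.20200) = 0.667/0.79800 = 0.83584.
Starting from p₀ = 0.20200; update p ← p + (dp/dt)·Δt with the new parameters.
step 1: Δp = +0.01066, p = 0.21266
step 2: Δp = +0.01028, p = 0.22294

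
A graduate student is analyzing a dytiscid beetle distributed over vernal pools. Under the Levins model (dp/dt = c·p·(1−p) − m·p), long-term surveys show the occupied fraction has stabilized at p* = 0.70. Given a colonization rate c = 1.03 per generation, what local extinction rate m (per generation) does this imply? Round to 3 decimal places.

At equilibrium c(1−p*) = m.
m = 1.03 × (1 − 0.70) = 1.03 × 0.3000 = 0.3090.

0.309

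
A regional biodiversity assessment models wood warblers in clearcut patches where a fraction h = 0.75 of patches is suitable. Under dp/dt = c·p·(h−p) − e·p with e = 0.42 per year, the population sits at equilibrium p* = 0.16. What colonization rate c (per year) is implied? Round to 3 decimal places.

At equilibrium c(h−p*) = e, so c = e/(h−p*).
c = 0.42/(0.75 − 0.16) = 0.42/0.5900 = 0.7119.

0.712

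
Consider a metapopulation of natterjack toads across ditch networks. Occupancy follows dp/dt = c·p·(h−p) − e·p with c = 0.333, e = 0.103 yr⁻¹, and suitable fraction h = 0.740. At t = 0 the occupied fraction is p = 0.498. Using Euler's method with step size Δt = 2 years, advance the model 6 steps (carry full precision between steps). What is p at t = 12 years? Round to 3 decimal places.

Update rule: p ← p + [c·p·(h−p) − e·p]·Δt with Δt = 2.
step 1: Δp = -0.02232, p = 0.47568
step 2: Δp = -0.01425, p = 0.46142
step 3: Δp = -0.00944, p = 0.45198
step 4: Δp = -0.00641, p = 0.44557
step 5: Δp = -0.00442, p = 0.44116
step 6: Δp = -0.00307, p = 0.43808

0.438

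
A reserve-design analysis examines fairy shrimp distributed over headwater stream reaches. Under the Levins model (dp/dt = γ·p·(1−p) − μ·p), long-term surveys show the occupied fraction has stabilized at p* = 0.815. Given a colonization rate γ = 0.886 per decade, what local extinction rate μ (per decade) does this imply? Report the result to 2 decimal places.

At equilibrium γ(1−p*) = μ.
μ = 0.886 × (1 − 0.815) = 0.886 × 0.1850 = 0.1639.

0.16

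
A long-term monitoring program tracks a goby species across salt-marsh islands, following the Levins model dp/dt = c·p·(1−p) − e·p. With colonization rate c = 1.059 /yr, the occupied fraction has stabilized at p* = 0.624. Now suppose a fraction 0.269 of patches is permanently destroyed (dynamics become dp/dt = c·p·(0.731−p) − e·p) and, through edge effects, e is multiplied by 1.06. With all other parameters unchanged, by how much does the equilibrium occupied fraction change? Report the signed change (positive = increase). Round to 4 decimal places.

-0.2916

Balance c(1−p*) = e gives e = 1.059×(1 − 0.62400) = 0.39818.
New p* = 0.731 − e/c = 0.731 − 0.42207/1.05900 = 0.33244.
Δp* = 0.33244 − 0.62400 = -0.29156.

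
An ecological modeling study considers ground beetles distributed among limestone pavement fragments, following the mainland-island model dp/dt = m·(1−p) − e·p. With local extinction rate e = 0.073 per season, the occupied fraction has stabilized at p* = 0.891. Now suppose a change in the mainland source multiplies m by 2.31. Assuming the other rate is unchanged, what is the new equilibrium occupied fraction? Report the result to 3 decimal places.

Balance m(1−p*) = e·p* gives m = e·p*/(1−p*) = 0.073×0.89100/0.10900 = 0.59672.
New p* = m/(m+e) = 1.37842/(1.37842+0.07300) = 0.94970.

0.950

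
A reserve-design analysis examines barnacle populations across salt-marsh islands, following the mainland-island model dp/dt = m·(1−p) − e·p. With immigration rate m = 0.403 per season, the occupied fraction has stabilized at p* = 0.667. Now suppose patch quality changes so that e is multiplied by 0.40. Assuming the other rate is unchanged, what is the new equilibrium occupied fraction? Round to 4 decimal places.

Balance m(1−p*) = e·p* gives e = m(1−p*)/p* = 0.403×0.33300/0.66700 = 0.20120.
New p* = m/(m+e) = 0.40300/(0.40300+0.08048) = 0.83354.

0.8335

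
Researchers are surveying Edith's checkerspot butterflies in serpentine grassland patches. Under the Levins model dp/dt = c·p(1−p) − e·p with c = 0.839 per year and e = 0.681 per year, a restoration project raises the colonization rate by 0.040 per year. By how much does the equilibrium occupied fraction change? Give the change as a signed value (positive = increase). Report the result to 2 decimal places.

Before: p* = 1 − 0.681/0.839 = 0.1883.
After the change, c = 0.879, e = 0.681, so p* = 1 − 0.681/0.879 = 0.2253.
Δp* = 0.2253 − 0.1883 = +0.0369.

0.04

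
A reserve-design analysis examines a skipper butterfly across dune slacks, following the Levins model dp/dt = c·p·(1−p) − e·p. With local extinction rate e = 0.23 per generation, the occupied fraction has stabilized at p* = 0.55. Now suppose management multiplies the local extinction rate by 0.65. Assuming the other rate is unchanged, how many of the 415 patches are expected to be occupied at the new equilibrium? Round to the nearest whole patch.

294

Balance c(1−p*) = e gives c = e/(1 − 0.55000) = 0.23/0.45000 = 0.51111.
New p* = 1 − e/c = 1 − 0.14950/0.51111 = 0.70750.
Expected occupied = 415 × 0.70750 = 293.61 ≈ 294.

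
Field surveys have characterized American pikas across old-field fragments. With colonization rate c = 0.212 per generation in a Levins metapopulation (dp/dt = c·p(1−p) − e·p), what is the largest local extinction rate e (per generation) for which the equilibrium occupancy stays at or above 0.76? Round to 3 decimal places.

1 − e/c ≥ 0.76 ⇒ e ≤ c(1 − 0.76) = 0.212 × 0.2400.
e_max = 0.0509.

0.051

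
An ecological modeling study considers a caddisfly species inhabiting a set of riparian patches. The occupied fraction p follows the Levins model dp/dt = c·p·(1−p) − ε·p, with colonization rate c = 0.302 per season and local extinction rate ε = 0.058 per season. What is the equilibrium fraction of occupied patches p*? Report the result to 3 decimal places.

0.808

Setting dp/dt = 0 and dividing through by p* gives c·(1−p*) = ε.
So p* = 1 − ε/c = 1 − 0.058/0.302 = 1 − 0.1921 = 0.8079.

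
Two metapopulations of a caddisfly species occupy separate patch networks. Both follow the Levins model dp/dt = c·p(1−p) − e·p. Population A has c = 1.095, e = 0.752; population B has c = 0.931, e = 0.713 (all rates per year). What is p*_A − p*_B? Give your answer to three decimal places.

A: p*_A = 1 − 0.752/1.095 = 0.3132.
B: p*_B = 1 − 0.713/0.931 = 0.2342.
p*_A − p*_B = 0.3132 − 0.2342 = 0.0791.

0.079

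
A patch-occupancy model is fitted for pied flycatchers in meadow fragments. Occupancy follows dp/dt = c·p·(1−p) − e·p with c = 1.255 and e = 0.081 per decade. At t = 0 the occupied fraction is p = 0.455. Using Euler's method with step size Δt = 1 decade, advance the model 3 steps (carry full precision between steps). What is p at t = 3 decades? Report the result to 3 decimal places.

Update rule: p ← p + [c·p·(1−p) − e·p]·Δt with Δt = 1.
t = 1: p = 0.45500 + (+0.27435) = 0.72935
t = 2: p = 0.72935 + (+0.18866) = 0.91801
t = 3: p = 0.91801 + (+0.02010) = 0.93811

0.938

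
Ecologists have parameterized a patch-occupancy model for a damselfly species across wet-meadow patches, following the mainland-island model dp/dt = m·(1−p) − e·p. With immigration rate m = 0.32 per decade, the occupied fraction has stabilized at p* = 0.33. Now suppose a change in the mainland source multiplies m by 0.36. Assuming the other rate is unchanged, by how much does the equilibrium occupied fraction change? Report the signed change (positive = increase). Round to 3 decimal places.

-0.179

Balance m(1−p*) = e·p* gives e = m(1−p*)/p* = 0.32×0.67000/0.33000 = 0.64970.
New p* = m/(m+e) = 0.11520/(0.11520+0.64970) = 0.15061.
Δp* = 0.15061 − 0.33000 = -0.17939.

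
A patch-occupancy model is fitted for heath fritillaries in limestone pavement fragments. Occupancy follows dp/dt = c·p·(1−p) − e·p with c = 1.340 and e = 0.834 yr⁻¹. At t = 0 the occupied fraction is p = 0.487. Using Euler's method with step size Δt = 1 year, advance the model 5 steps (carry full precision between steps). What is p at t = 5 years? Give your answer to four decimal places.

Update rule: p ← p + [c·p·(1−p) − e·p]·Δt with Δt = 1.
  1  |  dp/dt·Δt = -0.071384  |  p_1 = 0.415616
  2  |  dp/dt·Δt = -0.021165  |  p_2 = 0.394450
  3  |  dp/dt·Δt = -0.008900  |  p_3 = 0.385550
  4  |  dp/dt·Δt = -0.004101  |  p_4 = 0.381449
  5  |  dp/dt·Δt = -0.001961  |  p_5 = 0.379488

0.3795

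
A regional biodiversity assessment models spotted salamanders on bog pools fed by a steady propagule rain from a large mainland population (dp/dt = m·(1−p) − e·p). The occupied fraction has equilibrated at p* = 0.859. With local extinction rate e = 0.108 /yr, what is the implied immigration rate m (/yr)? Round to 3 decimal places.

At equilibrium m(1−p*) = e·p*, so m = e·p*/(1−p*).
m = 0.108 × 0.859 / 0.1410 = 0.0928/0.1410 = 0.6580.

0.658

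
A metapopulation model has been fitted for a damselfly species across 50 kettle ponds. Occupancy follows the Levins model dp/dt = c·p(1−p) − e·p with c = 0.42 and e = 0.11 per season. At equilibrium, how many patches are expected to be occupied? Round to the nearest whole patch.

37

p* = 1 − e/c = 1 − 0.11/0.42 = 0.7381.
Expected occupied patches = N × p* = 50 × 0.7381 = 36.90 ≈ 37.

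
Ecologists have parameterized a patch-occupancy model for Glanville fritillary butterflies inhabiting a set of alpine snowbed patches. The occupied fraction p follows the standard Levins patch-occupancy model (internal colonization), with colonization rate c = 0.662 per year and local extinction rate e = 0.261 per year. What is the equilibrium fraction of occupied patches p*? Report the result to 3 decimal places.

0.606

Setting dp/dt = 0 and dividing through by p* gives c·(1−p*) = e.
So p* = 1 − e/c = 1 − 0.261/0.662 = 1 − 0.3943 = 0.6057.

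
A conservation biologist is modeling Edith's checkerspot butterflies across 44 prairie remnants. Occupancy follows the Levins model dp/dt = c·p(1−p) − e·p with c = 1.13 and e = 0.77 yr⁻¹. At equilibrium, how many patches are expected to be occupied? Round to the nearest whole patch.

p* = 1 − e/c = 1 − 0.77/1.13 = 0.3186.
Expected occupied patches = N × p* = 44 × 0.3186 = 14.02 ≈ 14.

14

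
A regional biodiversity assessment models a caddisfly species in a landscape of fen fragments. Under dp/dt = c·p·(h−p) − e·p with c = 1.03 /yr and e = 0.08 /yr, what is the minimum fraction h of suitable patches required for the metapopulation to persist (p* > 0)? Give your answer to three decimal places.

0.078

p* = h − e/c is positive only when h > e/c.
h_min = e/c = 0.08/1.03 = 0.0777.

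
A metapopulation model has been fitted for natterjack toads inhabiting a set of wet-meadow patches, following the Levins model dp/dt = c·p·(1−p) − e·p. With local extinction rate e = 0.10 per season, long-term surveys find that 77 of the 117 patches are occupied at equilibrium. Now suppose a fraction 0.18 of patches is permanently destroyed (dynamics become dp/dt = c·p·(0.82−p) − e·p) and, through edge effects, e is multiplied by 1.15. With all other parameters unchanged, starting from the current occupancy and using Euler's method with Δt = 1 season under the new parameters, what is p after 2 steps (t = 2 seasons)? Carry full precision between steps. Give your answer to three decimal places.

Observed p* = 77/117 = 0.65812.
Balance c(1−p*) = e gives c = e/(1 − 0.65812) = 0.10/0.34188 = 0.29250.
Starting from p₀ = 0.65812; update p ← p + (dp/dt)·Δt with the new parameters.
t = 1: p = 0.65812 + (-0.04452) = 0.61360
t = 2: p = 0.61360 + (-0.03352) = 0.58008

0.580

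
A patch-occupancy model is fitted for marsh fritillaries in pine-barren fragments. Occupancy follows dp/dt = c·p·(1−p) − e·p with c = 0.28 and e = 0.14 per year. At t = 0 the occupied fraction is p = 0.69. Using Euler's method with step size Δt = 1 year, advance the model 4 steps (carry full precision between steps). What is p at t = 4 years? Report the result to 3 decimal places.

0.586

Update rule: p ← p + [c·p·(1−p) − e·p]·Δt with Δt = 1.
p: 0.69000 → 0.65329  (Δp = -0.03671)
p: 0.65329 → 0.62525  (Δp = -0.02804)
p: 0.62525 → 0.60332  (Δp = -0.02193)
p: 0.60332 → 0.58587  (Δp = -0.01745)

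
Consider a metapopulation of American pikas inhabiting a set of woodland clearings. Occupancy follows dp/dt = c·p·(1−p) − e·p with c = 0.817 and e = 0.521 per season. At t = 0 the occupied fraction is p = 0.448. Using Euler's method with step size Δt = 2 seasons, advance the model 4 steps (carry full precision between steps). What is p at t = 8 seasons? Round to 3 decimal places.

0.364

Update rule: p ← p + [c·p·(1−p) − e·p]·Δt with Δt = 2.
p: 0.44800 → 0.38527  (Δp = -0.06273)
p: 0.38527 → 0.37081  (Δp = -0.01446)
p: 0.37081 → 0.36565  (Δp = -0.00515)
p: 0.36565 → 0.36365  (Δp = -0.00200)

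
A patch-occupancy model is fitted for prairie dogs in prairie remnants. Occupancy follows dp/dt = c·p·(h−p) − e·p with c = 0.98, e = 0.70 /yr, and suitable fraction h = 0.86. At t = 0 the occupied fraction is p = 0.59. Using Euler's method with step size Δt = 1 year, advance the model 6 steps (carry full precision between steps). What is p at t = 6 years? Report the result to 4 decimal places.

0.1906

Update rule: p ← p + [c·p·(h−p) − e·p]·Δt with Δt = 1.
t = 1: p = 0.59000 + (-0.25689) = 0.33311
t = 2: p = 0.33311 + (-0.06118) = 0.27194
t = 3: p = 0.27194 + (-0.03364) = 0.23830
t = 4: p = 0.23830 + (-0.02162) = 0.21668
t = 5: p = 0.21668 + (-0.01507) = 0.20161
t = 6: p = 0.20161 + (-0.01104) = 0.19057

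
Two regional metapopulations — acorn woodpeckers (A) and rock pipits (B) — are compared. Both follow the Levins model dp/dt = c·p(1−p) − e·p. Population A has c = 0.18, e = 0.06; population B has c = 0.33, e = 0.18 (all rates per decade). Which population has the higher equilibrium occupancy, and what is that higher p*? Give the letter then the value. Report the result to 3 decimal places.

A: p*_A = 1 − 0.06/0.18 = 0.6667.
B: p*_B = 1 − 0.18/0.33 = 0.4545.
A is higher at 0.6667.

A, 0.667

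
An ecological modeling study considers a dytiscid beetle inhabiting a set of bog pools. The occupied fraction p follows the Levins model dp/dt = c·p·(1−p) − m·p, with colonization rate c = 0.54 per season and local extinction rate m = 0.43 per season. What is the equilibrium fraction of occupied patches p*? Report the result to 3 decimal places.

At equilibrium, colonization balances extinction: c·p*·(1−p*) = m·p*.
So p* = 1 − m/c = 1 − 0.43/0.54 = 1 − 0.7963 = 0.2037.

0.204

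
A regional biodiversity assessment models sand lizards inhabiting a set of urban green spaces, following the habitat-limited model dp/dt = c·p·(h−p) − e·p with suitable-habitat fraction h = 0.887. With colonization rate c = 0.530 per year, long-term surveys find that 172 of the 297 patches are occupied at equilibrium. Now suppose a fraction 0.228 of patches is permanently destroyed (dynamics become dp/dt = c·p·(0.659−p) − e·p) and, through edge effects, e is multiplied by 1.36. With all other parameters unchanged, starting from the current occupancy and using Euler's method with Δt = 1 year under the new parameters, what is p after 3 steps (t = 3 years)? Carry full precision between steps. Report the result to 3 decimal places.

0.377

Observed p* = 172/297 = 0.57912.
Balance c(h−p*) = e gives e = 0.530×(0.887 − 0.57912) = 0.16317.
Starting from p₀ = 0.57912; update p ← p + (dp/dt)·Δt with the new parameters.
  1  |  dp/dt·Δt = -0.104001  |  p_1 = 0.475124
  2  |  dp/dt·Δt = -0.059135  |  p_2 = 0.415989
  3  |  dp/dt·Δt = -0.038737  |  p_3 = 0.377252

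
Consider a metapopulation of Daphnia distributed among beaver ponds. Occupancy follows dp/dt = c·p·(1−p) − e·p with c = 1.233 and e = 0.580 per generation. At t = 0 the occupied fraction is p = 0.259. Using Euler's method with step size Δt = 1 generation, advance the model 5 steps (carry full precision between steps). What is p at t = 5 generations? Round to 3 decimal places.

Update rule: p ← p + [c·p·(1−p) − e·p]·Δt with Δt = 1.
p: 0.25900 → 0.34542  (Δp = +0.08642)
p: 0.34542 → 0.42386  (Δp = +0.07844)
p: 0.42386 → 0.47912  (Δp = +0.05526)
p: 0.47912 → 0.50894  (Δp = +0.02982)
p: 0.50894 → 0.52191  (Δp = +0.01296)

0.522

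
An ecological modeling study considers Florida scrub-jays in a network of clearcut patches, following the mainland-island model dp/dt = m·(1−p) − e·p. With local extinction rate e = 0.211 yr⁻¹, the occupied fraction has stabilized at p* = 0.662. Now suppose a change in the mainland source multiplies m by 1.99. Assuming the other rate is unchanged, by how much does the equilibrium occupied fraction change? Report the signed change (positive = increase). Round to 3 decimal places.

0.134

Balance m(1−p*) = e·p* gives m = e·p*/(1−p*) = 0.211×0.66200/0.33800 = 0.41326.
New p* = m/(m+e) = 0.82239/(0.82239+0.21100) = 0.79582.
Δp* = 0.79582 − 0.66200 = +0.13382.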